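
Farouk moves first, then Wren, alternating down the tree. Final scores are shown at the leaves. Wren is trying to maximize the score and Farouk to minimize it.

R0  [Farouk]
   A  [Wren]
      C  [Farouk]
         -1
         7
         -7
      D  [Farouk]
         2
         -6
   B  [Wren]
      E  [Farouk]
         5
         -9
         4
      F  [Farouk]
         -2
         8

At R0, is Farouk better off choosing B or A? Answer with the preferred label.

E (Farouk): min(5, -9, 4) = -9
F (Farouk): min(-2, 8) = -2
B (Wren): max(-9, -2) = -2
C (Farouk): min(-1, 7, -7) = -7
D (Farouk): min(2, -6) = -6
A (Wren): max(-7, -6) = -6
Farouk prefers the lower value; B=-2, A=-6. A is better since -6 < -2.

A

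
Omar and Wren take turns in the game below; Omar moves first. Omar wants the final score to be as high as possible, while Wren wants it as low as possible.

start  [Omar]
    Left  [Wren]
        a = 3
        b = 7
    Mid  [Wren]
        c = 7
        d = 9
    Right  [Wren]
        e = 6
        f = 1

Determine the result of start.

7

Left (Wren): min(3, 7) = 3
Mid (Wren): min(7, 9) = 7
Right (Wren): min(6, 1) = 1
start (Omar): max(3, 7, 1) = 7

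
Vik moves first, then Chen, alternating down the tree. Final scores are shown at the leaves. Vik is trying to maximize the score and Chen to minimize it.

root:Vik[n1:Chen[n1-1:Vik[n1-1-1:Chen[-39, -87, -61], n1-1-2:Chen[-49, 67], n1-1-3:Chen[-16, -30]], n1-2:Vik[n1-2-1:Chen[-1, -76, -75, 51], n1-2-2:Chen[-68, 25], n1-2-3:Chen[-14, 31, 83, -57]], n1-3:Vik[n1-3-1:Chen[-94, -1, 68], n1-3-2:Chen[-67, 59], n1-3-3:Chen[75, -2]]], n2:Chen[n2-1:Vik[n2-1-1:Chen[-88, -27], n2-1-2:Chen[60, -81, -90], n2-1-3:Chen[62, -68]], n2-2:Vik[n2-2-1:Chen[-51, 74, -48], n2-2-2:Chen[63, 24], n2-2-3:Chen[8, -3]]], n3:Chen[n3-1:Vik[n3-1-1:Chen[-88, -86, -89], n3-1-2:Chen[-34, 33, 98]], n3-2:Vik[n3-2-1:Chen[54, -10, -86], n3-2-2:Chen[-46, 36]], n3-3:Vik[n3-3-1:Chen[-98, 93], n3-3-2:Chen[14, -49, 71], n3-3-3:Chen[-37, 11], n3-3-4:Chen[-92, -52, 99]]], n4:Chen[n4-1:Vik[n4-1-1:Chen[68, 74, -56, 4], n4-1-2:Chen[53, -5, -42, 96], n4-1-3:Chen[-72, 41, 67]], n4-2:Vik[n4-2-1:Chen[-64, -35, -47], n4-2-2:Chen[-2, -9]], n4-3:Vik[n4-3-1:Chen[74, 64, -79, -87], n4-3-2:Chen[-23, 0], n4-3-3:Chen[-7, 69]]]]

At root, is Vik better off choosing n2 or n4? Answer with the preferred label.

n2-1-1 (Chen): min(-88, -27) = -88
n2-1-2 (Chen): min(60, -81, -90) = -90
n2-1-3 (Chen): min(62, -68) = -68
n2-1 (Vik): max(-88, -90, -68) = -68
n2-2-1 (Chen): min(-51, 74, -48) = -51
n2-2-2 (Chen): min(63, 24) = 24
n2-2-3 (Chen): min(8, -3) = -3
n2-2 (Vik): max(-51, 24, -3) = 24
n2 (Chen): min(-68, 24) = -68
n4-1-1 (Chen): min(68, 74, -56, 4) = -56
n4-1-2 (Chen): min(53, -5, -42, 96) = -42
n4-1-3 (Chen): min(-72, 41, 67) = -72
n4-1 (Vik): max(-56, -42, -72) = -42
n4-2-1 (Chen): min(-64, -35, -47) = -64
n4-2-2 (Chen): min(-2, -9) = -9
n4-2 (Vik): max(-64, -9) = -9
n4-3-1 (Chen): min(74, 64, -79, -87) = -87
n4-3-2 (Chen): min(-23, 0) = -23
n4-3-3 (Chen): min(-7, 69) = -7
n4-3 (Vik): max(-87, -23, -7) = -7
n4 (Chen): min(-42, -9, -7) = -42
Vik prefers the higher value; n2=-68, n4=-42. n4 is better since -42 > -68.

n4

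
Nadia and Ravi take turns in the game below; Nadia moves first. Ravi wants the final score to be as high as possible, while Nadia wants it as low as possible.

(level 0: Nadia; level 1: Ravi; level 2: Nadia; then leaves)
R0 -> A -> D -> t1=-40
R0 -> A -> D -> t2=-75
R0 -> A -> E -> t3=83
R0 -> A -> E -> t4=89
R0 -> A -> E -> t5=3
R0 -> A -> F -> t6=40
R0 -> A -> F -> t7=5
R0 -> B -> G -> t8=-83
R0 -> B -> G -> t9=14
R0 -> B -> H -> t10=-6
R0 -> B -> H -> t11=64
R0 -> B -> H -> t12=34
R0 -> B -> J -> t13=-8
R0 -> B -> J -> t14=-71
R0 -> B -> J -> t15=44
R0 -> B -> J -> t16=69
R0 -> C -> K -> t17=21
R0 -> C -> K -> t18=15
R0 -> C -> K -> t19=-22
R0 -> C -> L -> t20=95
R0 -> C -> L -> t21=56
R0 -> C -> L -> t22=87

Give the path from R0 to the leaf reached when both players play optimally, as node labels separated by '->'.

R0 -> B -> H -> t10

D (Nadia): min(-40, -75) = -75
E (Nadia): min(83, 89, 3) = 3
F (Nadia): min(40, 5) = 5
A (Ravi): max(-75, 3, 5) = 5
G (Nadia): min(-83, 14) = -83
H (Nadia): min(-6, 64, 34) = -6
J (Nadia): min(-8, -71, 44, 69) = -71
B (Ravi): max(-83, -6, -71) = -6
K (Nadia): min(21, 15, -22) = -22
L (Nadia): min(95, 56, 87) = 56
C (Ravi): max(-22, 56) = 56
R0 (Nadia): min(5, -6, 56) = -6
At R0, Nadia picks B (lowest: -6).
At B, Ravi picks H (highest: -6).
At H, Nadia picks t10 (lowest: -6).
Terminal value -6.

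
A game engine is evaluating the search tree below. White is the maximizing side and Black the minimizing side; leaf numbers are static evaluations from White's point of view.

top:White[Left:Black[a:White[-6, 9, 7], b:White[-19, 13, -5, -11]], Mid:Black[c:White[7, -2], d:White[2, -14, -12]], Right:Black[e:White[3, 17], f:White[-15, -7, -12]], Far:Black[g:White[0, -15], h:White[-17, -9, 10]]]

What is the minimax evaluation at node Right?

-7

e (White): max(3, 17) = 17
f (White): max(-15, -7, -12) = -7
Right (Black): min(17, -7) = -7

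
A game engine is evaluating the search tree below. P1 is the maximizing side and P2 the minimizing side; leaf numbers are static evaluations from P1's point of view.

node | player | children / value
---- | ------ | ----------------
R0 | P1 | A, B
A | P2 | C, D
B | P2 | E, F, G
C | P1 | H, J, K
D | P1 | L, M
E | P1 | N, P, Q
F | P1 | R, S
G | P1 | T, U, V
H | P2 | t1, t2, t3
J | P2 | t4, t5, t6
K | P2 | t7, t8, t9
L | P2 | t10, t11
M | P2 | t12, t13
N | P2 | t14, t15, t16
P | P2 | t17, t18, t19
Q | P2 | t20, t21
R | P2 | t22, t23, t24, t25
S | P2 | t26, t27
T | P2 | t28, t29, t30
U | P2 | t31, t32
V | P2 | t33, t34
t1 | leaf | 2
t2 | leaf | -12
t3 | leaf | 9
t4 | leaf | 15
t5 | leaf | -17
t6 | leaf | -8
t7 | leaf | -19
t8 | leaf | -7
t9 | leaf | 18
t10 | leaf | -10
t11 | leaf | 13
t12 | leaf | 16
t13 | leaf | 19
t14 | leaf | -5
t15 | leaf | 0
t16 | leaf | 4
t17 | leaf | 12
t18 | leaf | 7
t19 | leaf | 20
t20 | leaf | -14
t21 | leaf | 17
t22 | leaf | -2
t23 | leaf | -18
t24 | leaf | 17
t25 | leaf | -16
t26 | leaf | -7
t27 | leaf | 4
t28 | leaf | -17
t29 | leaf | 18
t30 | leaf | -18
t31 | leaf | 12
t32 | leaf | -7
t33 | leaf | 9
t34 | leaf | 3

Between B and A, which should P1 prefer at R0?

N (P2): min(-5, 0, 4) = -5
P (P2): min(12, 7, 20) = 7
Q (P2): min(-14, 17) = -14
E (P1): max(-5, 7, -14) = 7
R (P2): min(-2, -18, 17, -16) = -18
S (P2): min(-7, 4) = -7
F (P1): max(-18, -7) = -7
T (P2): min(-17, 18, -18) = -18
U (P2): min(12, -7) = -7
V (P2): min(9, 3) = 3
G (P1): max(-18, -7, 3) = 3
B (P2): min(7, -7, 3) = -7
H (P2): min(2, -12, 9) = -12
J (P2): min(15, -17, -8) = -17
K (P2): min(-19, -7, 18) = -19
C (P1): max(-12, -17, -19) = -12
L (P2): min(-10, 13) = -10
M (P2): min(16, 19) = 16
D (P1): max(-10, 16) = 16
A (P2): min(-12, 16) = -12
P1 prefers the higher value; B=-7, A=-12. B is better since -7 > -12.

B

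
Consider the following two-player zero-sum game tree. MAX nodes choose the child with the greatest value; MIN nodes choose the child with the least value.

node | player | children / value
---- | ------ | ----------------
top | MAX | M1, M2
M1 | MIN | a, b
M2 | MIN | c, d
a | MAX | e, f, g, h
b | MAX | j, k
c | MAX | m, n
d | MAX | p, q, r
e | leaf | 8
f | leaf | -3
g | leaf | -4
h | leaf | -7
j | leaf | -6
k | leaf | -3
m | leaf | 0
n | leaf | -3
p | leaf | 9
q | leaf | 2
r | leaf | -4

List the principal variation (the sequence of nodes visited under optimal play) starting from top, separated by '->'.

a (MAX): max(8, -3, -4, -7) = 8
b (MAX): max(-6, -3) = -3
M1 (MIN): min(8, -3) = -3
c (MAX): max(0, -3) = 0
d (MAX): max(9, 2, -4) = 9
M2 (MIN): min(0, 9) = 0
top (MAX): max(-3, 0) = 0
At top, MAX picks M2 (highest: 0).
At M2, MIN picks c (lowest: 0).
At c, MAX picks m (highest: 0).
Terminal value 0.

top -> M2 -> c -> m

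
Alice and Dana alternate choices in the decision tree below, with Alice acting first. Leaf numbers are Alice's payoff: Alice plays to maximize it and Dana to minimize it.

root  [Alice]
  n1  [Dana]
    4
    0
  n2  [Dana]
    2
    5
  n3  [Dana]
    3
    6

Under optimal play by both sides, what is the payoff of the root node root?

3

n1 (Dana): min(4, 0) = 0
n2 (Dana): min(2, 5) = 2
n3 (Dana): min(3, 6) = 3
root (Alice): max(0, 2, 3) = 3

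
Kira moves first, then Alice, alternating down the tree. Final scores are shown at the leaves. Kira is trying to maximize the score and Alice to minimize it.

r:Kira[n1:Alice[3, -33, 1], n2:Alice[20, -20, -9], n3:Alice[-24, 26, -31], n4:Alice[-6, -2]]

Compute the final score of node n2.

n2 (Alice): min(20, -20, -9) = -20

-20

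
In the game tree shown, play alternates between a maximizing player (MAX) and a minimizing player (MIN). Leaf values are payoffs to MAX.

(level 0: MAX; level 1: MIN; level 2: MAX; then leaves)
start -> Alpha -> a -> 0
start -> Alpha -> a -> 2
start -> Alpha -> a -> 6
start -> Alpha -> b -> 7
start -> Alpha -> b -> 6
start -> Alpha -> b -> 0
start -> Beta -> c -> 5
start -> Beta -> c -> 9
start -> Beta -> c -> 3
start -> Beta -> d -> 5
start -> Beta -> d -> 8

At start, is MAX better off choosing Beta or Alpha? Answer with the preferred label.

Beta

c (MAX): max(5, 9, 3) = 9
d (MAX): max(5, 8) = 8
Beta (MIN): min(9, 8) = 8
a (MAX): max(0, 2, 6) = 6
b (MAX): max(7, 6, 0) = 7
Alpha (MIN): min(6, 7) = 6
MAX prefers the higher value; Beta=8, Alpha=6. Beta is better since 8 > 6.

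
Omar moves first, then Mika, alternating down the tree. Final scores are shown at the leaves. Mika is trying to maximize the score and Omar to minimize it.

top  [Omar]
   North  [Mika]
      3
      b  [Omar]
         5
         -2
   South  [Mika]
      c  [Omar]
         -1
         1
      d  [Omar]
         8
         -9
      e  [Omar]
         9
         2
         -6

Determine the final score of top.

-1

b (Omar): min(5, -2) = -2
North (Mika): max(3, -2) = 3
c (Omar): min(-1, 1) = -1
d (Omar): min(8, -9) = -9
e (Omar): min(9, 2, -6) = -6
South (Mika): max(-1, -9, -6) = -1
top (Omar): min(3, -1) = -1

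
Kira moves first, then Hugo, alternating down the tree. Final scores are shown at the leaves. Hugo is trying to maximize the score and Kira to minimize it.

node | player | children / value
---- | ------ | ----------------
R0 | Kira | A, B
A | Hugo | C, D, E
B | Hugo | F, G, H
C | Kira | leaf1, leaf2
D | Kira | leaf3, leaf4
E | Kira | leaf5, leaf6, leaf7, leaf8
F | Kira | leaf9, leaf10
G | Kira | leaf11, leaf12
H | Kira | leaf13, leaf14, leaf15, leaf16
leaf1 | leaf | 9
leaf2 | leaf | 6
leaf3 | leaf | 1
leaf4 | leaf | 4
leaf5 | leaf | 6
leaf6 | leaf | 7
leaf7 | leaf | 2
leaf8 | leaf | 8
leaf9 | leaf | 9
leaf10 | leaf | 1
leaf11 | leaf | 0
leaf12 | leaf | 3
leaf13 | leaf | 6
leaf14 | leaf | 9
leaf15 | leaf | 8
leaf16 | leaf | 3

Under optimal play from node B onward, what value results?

3

F (Kira): min(9, 1) = 1
G (Kira): min(0, 3) = 0
H (Kira): min(6, 9, 8, 3) = 3
B (Hugo): max(1, 0, 3) = 3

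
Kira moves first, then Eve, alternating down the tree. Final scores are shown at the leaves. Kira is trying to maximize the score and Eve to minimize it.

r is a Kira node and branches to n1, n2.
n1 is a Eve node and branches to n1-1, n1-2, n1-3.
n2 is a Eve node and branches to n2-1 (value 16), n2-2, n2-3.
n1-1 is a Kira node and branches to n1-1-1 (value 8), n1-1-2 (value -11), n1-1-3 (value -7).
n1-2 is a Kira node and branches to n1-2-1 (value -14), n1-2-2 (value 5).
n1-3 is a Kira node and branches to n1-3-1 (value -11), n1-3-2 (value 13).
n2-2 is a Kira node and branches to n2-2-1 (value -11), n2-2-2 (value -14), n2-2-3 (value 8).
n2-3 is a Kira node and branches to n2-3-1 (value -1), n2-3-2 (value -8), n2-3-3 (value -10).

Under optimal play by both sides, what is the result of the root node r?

5

n1-1 (Kira): max(8, -11, -7) = 8
n1-2 (Kira): max(-14, 5) = 5
n1-3 (Kira): max(-11, 13) = 13
n1 (Eve): min(8, 5, 13) = 5
n2-2 (Kira): max(-11, -14, 8) = 8
n2-3 (Kira): max(-1, -8, -10) = -1
n2 (Eve): min(16, 8, -1) = -1
r (Kira): max(5, -1) = 5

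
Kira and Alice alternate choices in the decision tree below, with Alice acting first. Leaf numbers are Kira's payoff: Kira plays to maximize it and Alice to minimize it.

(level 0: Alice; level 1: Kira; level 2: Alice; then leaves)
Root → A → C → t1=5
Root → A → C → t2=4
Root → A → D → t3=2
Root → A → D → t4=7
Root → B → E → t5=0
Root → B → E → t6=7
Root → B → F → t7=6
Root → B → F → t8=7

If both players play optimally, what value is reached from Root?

C (Alice): min(5, 4) = 4
D (Alice): min(2, 7) = 2
A (Kira): max(4, 2) = 4
E (Alice): min(0, 7) = 0
F (Alice): min(6, 7) = 6
B (Kira): max(0, 6) = 6
Root (Alice): min(4, 6) = 4

4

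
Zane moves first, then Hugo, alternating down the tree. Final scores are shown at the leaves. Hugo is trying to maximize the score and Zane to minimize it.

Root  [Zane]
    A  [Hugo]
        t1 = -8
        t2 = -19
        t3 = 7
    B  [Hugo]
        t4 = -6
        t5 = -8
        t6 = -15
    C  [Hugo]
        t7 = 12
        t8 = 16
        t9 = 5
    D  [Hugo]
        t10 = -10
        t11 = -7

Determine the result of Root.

-7

A (Hugo): max(-8, -19, 7) = 7
B (Hugo): max(-6, -8, -15) = -6
C (Hugo): max(12, 16, 5) = 16
D (Hugo): max(-10, -7) = -7
Root (Zane): min(7, -6, 16, -7) = -7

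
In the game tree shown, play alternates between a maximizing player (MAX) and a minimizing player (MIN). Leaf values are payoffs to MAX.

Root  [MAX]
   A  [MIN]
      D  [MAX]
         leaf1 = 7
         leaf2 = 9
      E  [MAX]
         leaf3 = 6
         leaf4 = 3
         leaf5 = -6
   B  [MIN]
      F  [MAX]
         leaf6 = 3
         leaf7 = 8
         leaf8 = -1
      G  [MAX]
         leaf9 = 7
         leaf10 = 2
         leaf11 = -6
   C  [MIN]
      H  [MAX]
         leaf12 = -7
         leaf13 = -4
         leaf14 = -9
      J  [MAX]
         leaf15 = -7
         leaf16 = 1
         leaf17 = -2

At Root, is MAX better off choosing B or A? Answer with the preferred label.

B

F (MAX): max(3, 8, -1) = 8
G (MAX): max(7, 2, -6) = 7
B (MIN): min(8, 7) = 7
D (MAX): max(7, 9) = 9
E (MAX): max(6, 3, -6) = 6
A (MIN): min(9, 6) = 6
MAX prefers the higher value; B=7, A=6. B is better since 7 > 6.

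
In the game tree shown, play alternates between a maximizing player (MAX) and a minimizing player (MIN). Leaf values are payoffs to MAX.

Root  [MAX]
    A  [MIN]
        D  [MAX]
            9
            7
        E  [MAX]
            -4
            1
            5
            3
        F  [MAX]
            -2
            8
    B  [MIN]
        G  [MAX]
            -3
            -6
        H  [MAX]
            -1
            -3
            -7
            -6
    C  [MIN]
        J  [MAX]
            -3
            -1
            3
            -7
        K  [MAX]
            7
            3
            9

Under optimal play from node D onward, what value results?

9

D (MAX): max(9, 7) = 9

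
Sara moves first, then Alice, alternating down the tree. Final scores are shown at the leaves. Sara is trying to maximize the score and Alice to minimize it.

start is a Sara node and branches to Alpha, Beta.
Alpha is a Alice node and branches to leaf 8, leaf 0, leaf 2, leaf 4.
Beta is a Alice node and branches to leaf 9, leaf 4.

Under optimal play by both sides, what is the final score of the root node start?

4

Alpha (Alice): min(8, 0, 2, 4) = 0
Beta (Alice): min(9, 4) = 4
start (Sara): max(0, 4) = 4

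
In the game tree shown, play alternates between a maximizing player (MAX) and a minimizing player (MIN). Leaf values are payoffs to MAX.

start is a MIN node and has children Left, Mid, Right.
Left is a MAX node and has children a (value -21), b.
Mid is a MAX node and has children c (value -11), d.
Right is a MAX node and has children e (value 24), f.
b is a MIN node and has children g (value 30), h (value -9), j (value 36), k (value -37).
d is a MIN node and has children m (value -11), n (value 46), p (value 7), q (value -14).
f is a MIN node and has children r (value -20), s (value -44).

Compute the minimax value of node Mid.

-11

d (MIN): min(-11, 46, 7, -14) = -14
Mid (MAX): max(-11, -14) = -11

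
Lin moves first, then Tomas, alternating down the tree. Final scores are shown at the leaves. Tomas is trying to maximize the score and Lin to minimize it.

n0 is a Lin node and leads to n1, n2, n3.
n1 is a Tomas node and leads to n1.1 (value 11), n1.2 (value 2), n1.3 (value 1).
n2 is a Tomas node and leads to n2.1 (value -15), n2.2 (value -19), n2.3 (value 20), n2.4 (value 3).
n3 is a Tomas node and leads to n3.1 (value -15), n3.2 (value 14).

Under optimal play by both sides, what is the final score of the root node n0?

11

n1 (Tomas): max(11, 2, 1) = 11
n2 (Tomas): max(-15, -19, 20, 3) = 20
n3 (Tomas): max(-15, 14) = 14
n0 (Lin): min(11, 20, 14) = 11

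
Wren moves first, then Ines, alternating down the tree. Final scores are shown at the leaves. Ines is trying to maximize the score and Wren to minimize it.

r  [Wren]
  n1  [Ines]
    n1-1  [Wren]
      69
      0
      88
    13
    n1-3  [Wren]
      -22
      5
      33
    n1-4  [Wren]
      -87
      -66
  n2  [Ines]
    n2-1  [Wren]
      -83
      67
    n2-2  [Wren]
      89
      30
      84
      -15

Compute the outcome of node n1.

13

n1-1 (Wren): min(69, 0, 88) = 0
n1-3 (Wren): min(-22, 5, 33) = -22
n1-4 (Wren): min(-87, -66) = -87
n1 (Ines): max(0, 13, -22, -87) = 13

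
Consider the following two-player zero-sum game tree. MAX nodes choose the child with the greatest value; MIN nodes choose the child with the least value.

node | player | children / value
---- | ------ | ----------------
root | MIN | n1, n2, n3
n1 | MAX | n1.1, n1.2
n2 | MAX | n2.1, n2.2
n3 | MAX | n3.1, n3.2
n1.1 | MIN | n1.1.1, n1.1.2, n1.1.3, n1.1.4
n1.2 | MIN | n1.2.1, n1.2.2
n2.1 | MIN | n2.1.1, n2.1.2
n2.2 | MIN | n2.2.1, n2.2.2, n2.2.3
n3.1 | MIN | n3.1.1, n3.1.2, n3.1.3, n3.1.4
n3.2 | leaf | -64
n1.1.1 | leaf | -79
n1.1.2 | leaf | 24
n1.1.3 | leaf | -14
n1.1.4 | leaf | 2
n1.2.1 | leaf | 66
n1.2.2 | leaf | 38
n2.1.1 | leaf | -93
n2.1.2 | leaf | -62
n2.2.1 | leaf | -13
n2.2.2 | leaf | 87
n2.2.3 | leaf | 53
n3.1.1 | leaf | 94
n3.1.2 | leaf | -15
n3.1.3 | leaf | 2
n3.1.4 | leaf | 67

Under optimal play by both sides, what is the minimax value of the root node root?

n1.1 (MIN): min(-79, 24, -14, 2) = -79
n1.2 (MIN): min(66, 38) = 38
n1 (MAX): max(-79, 38) = 38
n2.1 (MIN): min(-93, -62) = -93
n2.2 (MIN): min(-13, 87, 53) = -13
n2 (MAX): max(-93, -13) = -13
n3.1 (MIN): min(94, -15, 2, 67) = -15
n3 (MAX): max(-15, -64) = -15
root (MIN): min(38, -13, -15) = -15

-15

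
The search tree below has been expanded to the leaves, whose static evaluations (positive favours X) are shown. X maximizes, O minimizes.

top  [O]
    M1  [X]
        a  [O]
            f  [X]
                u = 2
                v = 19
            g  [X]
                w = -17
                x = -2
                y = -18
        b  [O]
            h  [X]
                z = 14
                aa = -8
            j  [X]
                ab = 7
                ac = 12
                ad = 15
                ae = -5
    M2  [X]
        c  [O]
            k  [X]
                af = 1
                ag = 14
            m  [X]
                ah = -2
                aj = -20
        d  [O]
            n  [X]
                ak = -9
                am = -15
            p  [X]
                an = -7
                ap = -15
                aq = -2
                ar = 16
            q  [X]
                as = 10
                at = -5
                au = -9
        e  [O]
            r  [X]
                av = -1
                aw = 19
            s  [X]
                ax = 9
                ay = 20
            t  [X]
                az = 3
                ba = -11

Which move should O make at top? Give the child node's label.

M2

f (X): max(2, 19) = 19
g (X): max(-17, -2, -18) = -2
a (O): min(19, -2) = -2
h (X): max(14, -8) = 14
j (X): max(7, 12, 15, -5) = 15
b (O): min(14, 15) = 14
M1 (X): max(-2, 14) = 14
k (X): max(1, 14) = 14
m (X): max(-2, -20) = -2
c (O): min(14, -2) = -2
n (X): max(-9, -15) = -9
p (X): max(-7, -15, -2, 16) = 16
q (X): max(10, -5, -9) = 10
d (O): min(-9, 16, 10) = -9
r (X): max(-1, 19) = 19
s (X): max(9, 20) = 20
t (X): max(3, -11) = 3
e (O): min(19, 20, 3) = 3
M2 (X): max(-2, -9, 3) = 3
top (O): min(14, 3) = 3
O at top wants the lowest of {M1=14, M2=3}, so chooses M2.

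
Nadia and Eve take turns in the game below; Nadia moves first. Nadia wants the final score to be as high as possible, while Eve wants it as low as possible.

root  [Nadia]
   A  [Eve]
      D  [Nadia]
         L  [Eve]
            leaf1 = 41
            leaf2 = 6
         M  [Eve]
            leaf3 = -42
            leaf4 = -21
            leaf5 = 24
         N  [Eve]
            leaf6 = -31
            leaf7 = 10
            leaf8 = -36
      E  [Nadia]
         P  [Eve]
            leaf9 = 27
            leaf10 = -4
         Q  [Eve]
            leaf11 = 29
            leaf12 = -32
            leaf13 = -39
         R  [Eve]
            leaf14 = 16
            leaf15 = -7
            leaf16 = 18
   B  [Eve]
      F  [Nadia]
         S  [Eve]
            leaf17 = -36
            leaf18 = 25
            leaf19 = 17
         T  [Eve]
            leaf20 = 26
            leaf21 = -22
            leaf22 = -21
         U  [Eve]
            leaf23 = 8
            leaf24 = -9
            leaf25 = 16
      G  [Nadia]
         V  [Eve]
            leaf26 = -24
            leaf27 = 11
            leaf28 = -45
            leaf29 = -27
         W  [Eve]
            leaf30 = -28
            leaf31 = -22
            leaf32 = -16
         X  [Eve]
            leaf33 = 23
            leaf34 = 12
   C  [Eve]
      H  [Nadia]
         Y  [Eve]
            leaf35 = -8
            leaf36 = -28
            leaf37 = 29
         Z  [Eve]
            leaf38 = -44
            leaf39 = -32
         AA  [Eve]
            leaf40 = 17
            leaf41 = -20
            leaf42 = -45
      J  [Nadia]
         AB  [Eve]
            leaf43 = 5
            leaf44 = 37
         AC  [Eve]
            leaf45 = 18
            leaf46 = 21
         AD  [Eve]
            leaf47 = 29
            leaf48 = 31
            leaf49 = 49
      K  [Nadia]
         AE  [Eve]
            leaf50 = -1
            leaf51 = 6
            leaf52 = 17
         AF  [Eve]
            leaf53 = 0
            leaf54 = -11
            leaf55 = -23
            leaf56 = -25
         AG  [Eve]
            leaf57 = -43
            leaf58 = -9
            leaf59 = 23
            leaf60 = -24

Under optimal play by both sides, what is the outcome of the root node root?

L (Eve): min(41, 6) = 6
M (Eve): min(-42, -21, 24) = -42
N (Eve): min(-31, 10, -36) = -36
D (Nadia): max(6, -42, -36) = 6
P (Eve): min(27, -4) = -4
Q (Eve): min(29, -32, -39) = -39
R (Eve): min(16, -7, 18) = -7
E (Nadia): max(-4, -39, -7) = -4
A (Eve): min(6, -4) = -4
S (Eve): min(-36, 25, 17) = -36
T (Eve): min(26, -22, -21) = -22
U (Eve): min(8, -9, 16) = -9
F (Nadia): max(-36, -22, -9) = -9
V (Eve): min(-24, 11, -45, -27) = -45
W (Eve): min(-28, -22, -16) = -28
X (Eve): min(23, 12) = 12
G (Nadia): max(-45, -28, 12) = 12
B (Eve): min(-9, 12) = -9
Y (Eve): min(-8, -28, 29) = -28
Z (Eve): min(-44, -32) = -44
AA (Eve): min(17, -20, -45) = -45
H (Nadia): max(-28, -44, -45) = -28
AB (Eve): min(5, 37) = 5
AC (Eve): min(18, 21) = 18
AD (Eve): min(29, 31, 49) = 29
J (Nadia): max(5, 18, 29) = 29
AE (Eve): min(-1, 6, 17) = -1
AF (Eve): min(0, -11, -23, -25) = -25
AG (Eve): min(-43, -9, 23, -24) = -43
K (Nadia): max(-1, -25, -43) = -1
C (Eve): min(-28, 29, -1) = -28
root (Nadia): max(-4, -9, -28) = -4

-4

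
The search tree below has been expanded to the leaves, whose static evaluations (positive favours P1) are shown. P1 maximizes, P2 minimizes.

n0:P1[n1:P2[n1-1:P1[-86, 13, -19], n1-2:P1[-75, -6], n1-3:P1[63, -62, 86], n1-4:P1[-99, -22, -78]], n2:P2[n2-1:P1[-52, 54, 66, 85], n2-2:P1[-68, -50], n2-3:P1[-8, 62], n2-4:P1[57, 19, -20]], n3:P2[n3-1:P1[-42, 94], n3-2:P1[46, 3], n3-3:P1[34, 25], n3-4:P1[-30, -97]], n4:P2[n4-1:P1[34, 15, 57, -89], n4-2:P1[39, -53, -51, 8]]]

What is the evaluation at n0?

39

n1-1 (P1): max(-86, 13, -19) = 13
n1-2 (P1): max(-75, -6) = -6
n1-3 (P1): max(63, -62, 86) = 86
n1-4 (P1): max(-99, -22, -78) = -22
n1 (P2): min(13, -6, 86, -22) = -22
n2-1 (P1): max(-52, 54, 66, 85) = 85
n2-2 (P1): max(-68, -50) = -50
n2-3 (P1): max(-8, 62) = 62
n2-4 (P1): max(57, 19, -20) = 57
n2 (P2): min(85, -50, 62, 57) = -50
n3-1 (P1): max(-42, 94) = 94
n3-2 (P1): max(46, 3) = 46
n3-3 (P1): max(34, 25) = 34
n3-4 (P1): max(-30, -97) = -30
n3 (P2): min(94, 46, 34, -30) = -30
n4-1 (P1): max(34, 15, 57, -89) = 57
n4-2 (P1): max(39, -53, -51, 8) = 39
n4 (P2): min(57, 39) = 39
n0 (P1): max(-22, -50, -30, 39) = 39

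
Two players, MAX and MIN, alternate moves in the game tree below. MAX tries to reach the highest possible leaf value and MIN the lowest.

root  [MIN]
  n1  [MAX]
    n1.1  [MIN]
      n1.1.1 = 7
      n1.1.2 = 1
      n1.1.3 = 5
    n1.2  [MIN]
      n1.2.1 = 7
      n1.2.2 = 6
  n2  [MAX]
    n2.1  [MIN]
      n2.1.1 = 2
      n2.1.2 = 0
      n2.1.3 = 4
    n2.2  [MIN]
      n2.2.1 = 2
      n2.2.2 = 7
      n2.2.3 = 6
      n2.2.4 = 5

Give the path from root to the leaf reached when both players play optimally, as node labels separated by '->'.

n1.1 (MIN): min(7, 1, 5) = 1
n1.2 (MIN): min(7, 6) = 6
n1 (MAX): max(1, 6) = 6
n2.1 (MIN): min(2, 0, 4) = 0
n2.2 (MIN): min(2, 7, 6, 5) = 2
n2 (MAX): max(0, 2) = 2
root (MIN): min(6, 2) = 2
At root, MIN picks n2 (lowest: 2).
At n2, MAX picks n2.2 (highest: 2).
At n2.2, MIN picks n2.2.1 (lowest: 2).
Terminal value 2.

root -> n2 -> n2.2 -> n2.2.1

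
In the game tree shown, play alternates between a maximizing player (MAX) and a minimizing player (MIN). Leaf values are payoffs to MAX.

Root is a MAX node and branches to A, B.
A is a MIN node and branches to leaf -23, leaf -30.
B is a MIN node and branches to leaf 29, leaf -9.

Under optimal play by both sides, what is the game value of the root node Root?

-9

A (MIN): min(-23, -30) = -30
B (MIN): min(29, -9) = -9
Root (MAX): max(-30, -9) = -9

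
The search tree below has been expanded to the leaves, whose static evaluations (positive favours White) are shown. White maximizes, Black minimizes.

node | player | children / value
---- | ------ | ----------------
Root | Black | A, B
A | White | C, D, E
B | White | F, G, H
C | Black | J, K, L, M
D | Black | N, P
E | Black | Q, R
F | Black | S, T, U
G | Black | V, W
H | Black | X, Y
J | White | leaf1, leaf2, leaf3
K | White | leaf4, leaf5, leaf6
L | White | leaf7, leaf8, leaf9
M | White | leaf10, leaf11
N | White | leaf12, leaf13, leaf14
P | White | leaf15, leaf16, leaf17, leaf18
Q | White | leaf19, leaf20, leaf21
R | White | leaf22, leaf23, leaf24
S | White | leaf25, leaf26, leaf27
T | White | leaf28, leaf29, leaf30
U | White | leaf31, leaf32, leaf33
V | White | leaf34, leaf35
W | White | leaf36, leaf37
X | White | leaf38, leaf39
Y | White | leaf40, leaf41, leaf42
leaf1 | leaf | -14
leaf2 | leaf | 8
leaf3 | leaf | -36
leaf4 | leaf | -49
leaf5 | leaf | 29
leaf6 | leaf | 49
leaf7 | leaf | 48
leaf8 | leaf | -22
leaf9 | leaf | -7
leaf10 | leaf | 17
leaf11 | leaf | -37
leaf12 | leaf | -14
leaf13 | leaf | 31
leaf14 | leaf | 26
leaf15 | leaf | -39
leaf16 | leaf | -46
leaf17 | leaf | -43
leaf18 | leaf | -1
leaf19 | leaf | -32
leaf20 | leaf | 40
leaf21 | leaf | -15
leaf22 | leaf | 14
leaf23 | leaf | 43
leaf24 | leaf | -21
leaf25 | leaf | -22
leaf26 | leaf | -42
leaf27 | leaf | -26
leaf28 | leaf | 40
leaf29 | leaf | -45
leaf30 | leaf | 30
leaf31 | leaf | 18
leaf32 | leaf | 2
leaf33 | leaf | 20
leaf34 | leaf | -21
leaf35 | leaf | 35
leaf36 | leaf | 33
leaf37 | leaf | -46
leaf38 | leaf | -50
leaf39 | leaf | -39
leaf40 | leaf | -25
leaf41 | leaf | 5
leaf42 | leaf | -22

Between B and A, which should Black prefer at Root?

S (White): max(-22, -42, -26) = -22
T (White): max(40, -45, 30) = 40
U (White): max(18, 2, 20) = 20
F (Black): min(-22, 40, 20) = -22
V (White): max(-21, 35) = 35
W (White): max(33, -46) = 33
G (Black): min(35, 33) = 33
X (White): max(-50, -39) = -39
Y (White): max(-25, 5, -22) = 5
H (Black): min(-39, 5) = -39
B (White): max(-22, 33, -39) = 33
J (White): max(-14, 8, -36) = 8
K (White): max(-49, 29, 49) = 49
L (White): max(48, -22, -7) = 48
M (White): max(17, -37) = 17
C (Black): min(8, 49, 48, 17) = 8
N (White): max(-14, 31, 26) = 31
P (White): max(-39, -46, -43, -1) = -1
D (Black): min(31, -1) = -1
Q (White): max(-32, 40, -15) = 40
R (White): max(14, 43, -21) = 43
E (Black): min(40, 43) = 40
A (White): max(8, -1, 40) = 40
Black prefers the lower value; B=33, A=40. B is better since 33 < 40.

B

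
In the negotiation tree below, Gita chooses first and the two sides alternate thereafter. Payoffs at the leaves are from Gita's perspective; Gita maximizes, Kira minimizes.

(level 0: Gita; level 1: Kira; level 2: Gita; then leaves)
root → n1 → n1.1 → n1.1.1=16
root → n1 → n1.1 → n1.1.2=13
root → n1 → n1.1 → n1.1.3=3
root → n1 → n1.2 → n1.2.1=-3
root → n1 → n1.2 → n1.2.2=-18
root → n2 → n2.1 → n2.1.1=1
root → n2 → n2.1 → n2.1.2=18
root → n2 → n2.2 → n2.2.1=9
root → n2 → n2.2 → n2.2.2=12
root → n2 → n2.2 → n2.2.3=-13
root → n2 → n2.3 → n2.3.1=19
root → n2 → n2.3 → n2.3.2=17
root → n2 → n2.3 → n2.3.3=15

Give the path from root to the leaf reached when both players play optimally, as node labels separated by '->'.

root -> n2 -> n2.2 -> n2.2.2

n1.1 (Gita): max(16, 13, 3) = 16
n1.2 (Gita): max(-3, -18) = -3
n1 (Kira): min(16, -3) = -3
n2.1 (Gita): max(1, 18) = 18
n2.2 (Gita): max(9, 12, -13) = 12
n2.3 (Gita): max(19, 17, 15) = 19
n2 (Kira): min(18, 12, 19) = 12
root (Gita): max(-3, 12) = 12
At root, Gita picks n2 (highest: 12).
At n2, Kira picks n2.2 (lowest: 12).
At n2.2, Gita picks n2.2.2 (highest: 12).
Terminal value 12.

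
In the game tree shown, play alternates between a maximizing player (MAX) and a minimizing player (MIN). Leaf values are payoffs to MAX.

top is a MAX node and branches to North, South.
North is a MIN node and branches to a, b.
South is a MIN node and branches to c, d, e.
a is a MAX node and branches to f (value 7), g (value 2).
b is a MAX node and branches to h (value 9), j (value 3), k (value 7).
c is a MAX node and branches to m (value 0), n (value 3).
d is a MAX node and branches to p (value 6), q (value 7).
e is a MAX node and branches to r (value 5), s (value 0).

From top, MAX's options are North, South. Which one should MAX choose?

North

a (MAX): max(7, 2) = 7
b (MAX): max(9, 3, 7) = 9
North (MIN): min(7, 9) = 7
c (MAX): max(0, 3) = 3
d (MAX): max(6, 7) = 7
e (MAX): max(5, 0) = 5
South (MIN): min(3, 7, 5) = 3
top (MAX): max(7, 3) = 7
MAX at top wants the highest of {North=7, South=3}, so chooses North.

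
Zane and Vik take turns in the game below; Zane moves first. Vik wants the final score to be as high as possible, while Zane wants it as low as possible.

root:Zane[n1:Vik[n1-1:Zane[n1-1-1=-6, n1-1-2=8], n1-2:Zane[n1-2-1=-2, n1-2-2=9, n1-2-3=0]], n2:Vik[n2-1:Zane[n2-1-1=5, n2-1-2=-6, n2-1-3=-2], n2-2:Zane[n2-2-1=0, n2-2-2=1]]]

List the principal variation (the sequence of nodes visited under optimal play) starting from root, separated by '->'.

root -> n1 -> n1-2 -> n1-2-1

n1-1 (Zane): min(-6, 8) = -6
n1-2 (Zane): min(-2, 9, 0) = -2
n1 (Vik): max(-6, -2) = -2
n2-1 (Zane): min(5, -6, -2) = -6
n2-2 (Zane): min(0, 1) = 0
n2 (Vik): max(-6, 0) = 0
root (Zane): min(-2, 0) = -2
At root, Zane picks n1 (lowest: -2).
At n1, Vik picks n1-2 (highest: -2).
At n1-2, Zane picks n1-2-1 (lowest: -2).
Terminal value -2.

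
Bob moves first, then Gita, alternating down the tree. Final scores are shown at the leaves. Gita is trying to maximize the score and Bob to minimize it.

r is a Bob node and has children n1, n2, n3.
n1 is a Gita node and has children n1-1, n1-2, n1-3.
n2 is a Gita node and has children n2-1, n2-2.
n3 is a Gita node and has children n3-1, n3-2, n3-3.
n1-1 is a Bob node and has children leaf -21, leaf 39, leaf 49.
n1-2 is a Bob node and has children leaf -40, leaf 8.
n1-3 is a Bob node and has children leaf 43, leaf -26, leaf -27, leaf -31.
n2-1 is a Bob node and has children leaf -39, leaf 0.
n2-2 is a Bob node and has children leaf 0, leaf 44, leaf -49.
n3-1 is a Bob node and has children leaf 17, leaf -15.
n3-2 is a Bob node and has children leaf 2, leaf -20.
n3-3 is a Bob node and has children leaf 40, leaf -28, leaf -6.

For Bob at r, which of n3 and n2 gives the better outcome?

n2

n3-1 (Bob): min(17, -15) = -15
n3-2 (Bob): min(2, -20) = -20
n3-3 (Bob): min(40, -28, -6) = -28
n3 (Gita): max(-15, -20, -28) = -15
n2-1 (Bob): min(-39, 0) = -39
n2-2 (Bob): min(0, 44, -49) = -49
n2 (Gita): max(-39, -49) = -39
Bob prefers the lower value; n3=-15, n2=-39. n2 is better since -39 < -15.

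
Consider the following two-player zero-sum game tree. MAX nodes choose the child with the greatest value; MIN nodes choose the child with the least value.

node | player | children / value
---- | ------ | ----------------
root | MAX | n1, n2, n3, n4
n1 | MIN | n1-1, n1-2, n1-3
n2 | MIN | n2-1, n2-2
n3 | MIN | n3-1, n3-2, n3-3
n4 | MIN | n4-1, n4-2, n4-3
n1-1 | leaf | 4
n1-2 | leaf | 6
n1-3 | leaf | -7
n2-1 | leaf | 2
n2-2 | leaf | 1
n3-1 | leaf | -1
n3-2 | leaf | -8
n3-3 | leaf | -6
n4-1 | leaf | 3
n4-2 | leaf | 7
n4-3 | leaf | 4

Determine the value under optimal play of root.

3

n1 (MIN): min(4, 6, -7) = -7
n2 (MIN): min(2, 1) = 1
n3 (MIN): min(-1, -8, -6) = -8
n4 (MIN): min(3, 7, 4) = 3
root (MAX): max(-7, 1, -8, 3) = 3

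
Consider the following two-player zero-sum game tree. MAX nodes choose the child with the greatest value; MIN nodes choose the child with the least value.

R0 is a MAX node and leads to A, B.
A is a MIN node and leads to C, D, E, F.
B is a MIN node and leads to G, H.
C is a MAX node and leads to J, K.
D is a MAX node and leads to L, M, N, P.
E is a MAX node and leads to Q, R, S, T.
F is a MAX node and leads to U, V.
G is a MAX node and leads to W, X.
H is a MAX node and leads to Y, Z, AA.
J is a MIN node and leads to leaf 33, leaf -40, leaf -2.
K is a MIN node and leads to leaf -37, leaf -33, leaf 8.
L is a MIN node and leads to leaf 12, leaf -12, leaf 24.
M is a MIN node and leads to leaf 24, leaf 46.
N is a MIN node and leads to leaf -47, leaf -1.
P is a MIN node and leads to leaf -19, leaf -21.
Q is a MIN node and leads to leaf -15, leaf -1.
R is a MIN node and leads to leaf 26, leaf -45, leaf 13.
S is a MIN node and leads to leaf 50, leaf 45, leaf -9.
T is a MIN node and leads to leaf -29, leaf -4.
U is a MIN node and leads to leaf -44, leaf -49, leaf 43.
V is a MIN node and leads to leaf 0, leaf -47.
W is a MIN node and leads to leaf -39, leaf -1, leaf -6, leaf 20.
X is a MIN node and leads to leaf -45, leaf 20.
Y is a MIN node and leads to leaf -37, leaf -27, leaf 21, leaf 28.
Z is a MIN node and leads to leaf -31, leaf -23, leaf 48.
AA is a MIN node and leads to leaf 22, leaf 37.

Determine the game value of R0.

J (MIN): min(33, -40, -2) = -40
K (MIN): min(-37, -33, 8) = -37
C (MAX): max(-40, -37) = -37
L (MIN): min(12, -12, 24) = -12
M (MIN): min(24, 46) = 24
N (MIN): min(-47, -1) = -47
P (MIN): min(-19, -21) = -21
D (MAX): max(-12, 24, -47, -21) = 24
Q (MIN): min(-15, -1) = -15
R (MIN): min(26, -45, 13) = -45
S (MIN): min(50, 45, -9) = -9
T (MIN): min(-29, -4) = -29
E (MAX): max(-15, -45, -9, -29) = -9
U (MIN): min(-44, -49, 43) = -49
V (MIN): min(0, -47) = -47
F (MAX): max(-49, -47) = -47
A (MIN): min(-37, 24, -9, -47) = -47
W (MIN): min(-39, -1, -6, 20) = -39
X (MIN): min(-45, 20) = -45
G (MAX): max(-39, -45) = -39
Y (MIN): min(-37, -27, 21, 28) = -37
Z (MIN): min(-31, -23, 48) = -31
AA (MIN): min(22, 37) = 22
H (MAX): max(-37, -31, 22) = 22
B (MIN): min(-39, 22) = -39
R0 (MAX): max(-47, -39) = -39

-39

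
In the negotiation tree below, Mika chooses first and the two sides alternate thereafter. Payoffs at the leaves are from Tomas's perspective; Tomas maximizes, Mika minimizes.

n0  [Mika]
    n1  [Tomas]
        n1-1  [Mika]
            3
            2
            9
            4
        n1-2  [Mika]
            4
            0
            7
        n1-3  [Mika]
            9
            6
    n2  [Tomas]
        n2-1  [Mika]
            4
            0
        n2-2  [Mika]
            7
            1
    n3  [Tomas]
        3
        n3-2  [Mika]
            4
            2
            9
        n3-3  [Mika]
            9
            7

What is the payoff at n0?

1

n1-1 (Mika): min(3, 2, 9, 4) = 2
n1-2 (Mika): min(4, 0, 7) = 0
n1-3 (Mika): min(9, 6) = 6
n1 (Tomas): max(2, 0, 6) = 6
n2-1 (Mika): min(4, 0) = 0
n2-2 (Mika): min(7, 1) = 1
n2 (Tomas): max(0, 1) = 1
n3-2 (Mika): min(4, 2, 9) = 2
n3-3 (Mika): min(9, 7) = 7
n3 (Tomas): max(3, 2, 7) = 7
n0 (Mika): min(6, 1, 7) = 1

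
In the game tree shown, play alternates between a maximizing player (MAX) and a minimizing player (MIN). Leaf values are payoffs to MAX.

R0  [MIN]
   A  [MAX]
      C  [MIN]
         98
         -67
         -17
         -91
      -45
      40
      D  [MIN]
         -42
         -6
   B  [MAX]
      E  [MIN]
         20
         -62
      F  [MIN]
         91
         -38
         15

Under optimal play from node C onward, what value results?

-91

C (MIN): min(98, -67, -17, -91) = -91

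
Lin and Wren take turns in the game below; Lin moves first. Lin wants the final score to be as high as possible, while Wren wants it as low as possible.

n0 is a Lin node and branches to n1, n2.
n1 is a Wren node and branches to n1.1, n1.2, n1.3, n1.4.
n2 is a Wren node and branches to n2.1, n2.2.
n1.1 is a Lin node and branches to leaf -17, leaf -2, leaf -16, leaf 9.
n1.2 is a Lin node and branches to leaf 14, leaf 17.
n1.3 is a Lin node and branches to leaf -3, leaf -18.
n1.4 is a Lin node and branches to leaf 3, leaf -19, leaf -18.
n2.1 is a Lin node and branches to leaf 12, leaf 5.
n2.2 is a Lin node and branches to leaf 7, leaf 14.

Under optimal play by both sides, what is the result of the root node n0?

n1.1 (Lin): max(-17, -2, -16, 9) = 9
n1.2 (Lin): max(14, 17) = 17
n1.3 (Lin): max(-3, -18) = -3
n1.4 (Lin): max(3, -19, -18) = 3
n1 (Wren): min(9, 17, -3, 3) = -3
n2.1 (Lin): max(12, 5) = 12
n2.2 (Lin): max(7, 14) = 14
n2 (Wren): min(12, 14) = 12
n0 (Lin): max(-3, 12) = 12

12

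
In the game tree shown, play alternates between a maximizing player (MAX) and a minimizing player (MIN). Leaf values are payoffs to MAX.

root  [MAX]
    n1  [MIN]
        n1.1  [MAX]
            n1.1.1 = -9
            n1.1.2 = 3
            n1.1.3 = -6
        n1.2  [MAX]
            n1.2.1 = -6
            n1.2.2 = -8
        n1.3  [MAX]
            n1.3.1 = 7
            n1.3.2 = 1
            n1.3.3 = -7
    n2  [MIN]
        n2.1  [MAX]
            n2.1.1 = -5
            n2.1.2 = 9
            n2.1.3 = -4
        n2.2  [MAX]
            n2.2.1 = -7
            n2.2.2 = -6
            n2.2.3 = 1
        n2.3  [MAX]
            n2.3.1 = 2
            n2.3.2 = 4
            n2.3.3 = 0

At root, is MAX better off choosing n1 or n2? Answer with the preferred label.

n2

n1.1 (MAX): max(-9, 3, -6) = 3
n1.2 (MAX): max(-6, -8) = -6
n1.3 (MAX): max(7, 1, -7) = 7
n1 (MIN): min(3, -6, 7) = -6
n2.1 (MAX): max(-5, 9, -4) = 9
n2.2 (MAX): max(-7, -6, 1) = 1
n2.3 (MAX): max(2, 4, 0) = 4
n2 (MIN): min(9, 1, 4) = 1
MAX prefers the higher value; n1=-6, n2=1. n2 is better since 1 > -6.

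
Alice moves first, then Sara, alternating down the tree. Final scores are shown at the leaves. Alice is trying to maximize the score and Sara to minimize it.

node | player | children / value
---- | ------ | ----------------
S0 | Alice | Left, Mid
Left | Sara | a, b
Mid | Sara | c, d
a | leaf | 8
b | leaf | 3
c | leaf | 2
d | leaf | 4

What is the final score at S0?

3

Left (Sara): min(8, 3) = 3
Mid (Sara): min(2, 4) = 2
S0 (Alice): max(3, 2) = 3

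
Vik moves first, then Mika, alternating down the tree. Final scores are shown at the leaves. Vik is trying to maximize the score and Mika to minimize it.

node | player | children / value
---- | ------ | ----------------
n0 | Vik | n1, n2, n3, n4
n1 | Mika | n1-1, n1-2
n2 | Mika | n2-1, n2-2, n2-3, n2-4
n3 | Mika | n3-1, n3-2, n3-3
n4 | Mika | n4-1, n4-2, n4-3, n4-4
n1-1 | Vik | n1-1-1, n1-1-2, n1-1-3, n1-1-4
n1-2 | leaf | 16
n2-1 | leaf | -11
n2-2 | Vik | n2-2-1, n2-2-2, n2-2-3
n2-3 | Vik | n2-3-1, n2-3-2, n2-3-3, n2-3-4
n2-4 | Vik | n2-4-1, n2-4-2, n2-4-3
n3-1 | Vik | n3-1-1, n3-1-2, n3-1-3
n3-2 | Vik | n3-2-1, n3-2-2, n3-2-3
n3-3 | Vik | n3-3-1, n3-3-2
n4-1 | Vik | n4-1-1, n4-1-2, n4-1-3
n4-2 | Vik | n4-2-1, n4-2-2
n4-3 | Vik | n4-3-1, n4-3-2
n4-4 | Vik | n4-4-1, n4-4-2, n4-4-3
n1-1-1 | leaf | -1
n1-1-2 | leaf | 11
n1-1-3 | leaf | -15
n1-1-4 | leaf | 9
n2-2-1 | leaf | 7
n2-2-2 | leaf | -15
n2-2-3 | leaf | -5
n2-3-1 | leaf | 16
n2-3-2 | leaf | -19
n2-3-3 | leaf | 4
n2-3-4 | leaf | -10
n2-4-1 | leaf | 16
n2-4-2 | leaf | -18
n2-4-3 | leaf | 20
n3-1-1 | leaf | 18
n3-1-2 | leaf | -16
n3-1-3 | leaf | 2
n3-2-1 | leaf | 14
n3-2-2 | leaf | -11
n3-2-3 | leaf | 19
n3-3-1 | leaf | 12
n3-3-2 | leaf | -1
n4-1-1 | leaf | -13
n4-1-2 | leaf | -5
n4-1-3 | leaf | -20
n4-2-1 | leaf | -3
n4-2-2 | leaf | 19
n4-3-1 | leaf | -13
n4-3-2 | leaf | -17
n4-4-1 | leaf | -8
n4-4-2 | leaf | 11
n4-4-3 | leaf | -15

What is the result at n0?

n1-1 (Vik): max(-1, 11, -15, 9) = 11
n1 (Mika): min(11, 16) = 11
n2-2 (Vik): max(7, -15, -5) = 7
n2-3 (Vik): max(16, -19, 4, -10) = 16
n2-4 (Vik): max(16, -18, 20) = 20
n2 (Mika): min(-11, 7, 16, 20) = -11
n3-1 (Vik): max(18, -16, 2) = 18
n3-2 (Vik): max(14, -11, 19) = 19
n3-3 (Vik): max(12, -1) = 12
n3 (Mika): min(18, 19, 12) = 12
n4-1 (Vik): max(-13, -5, -20) = -5
n4-2 (Vik): max(-3, 19) = 19
n4-3 (Vik): max(-13, -17) = -13
n4-4 (Vik): max(-8, 11, -15) = 11
n4 (Mika): min(-5, 19, -13, 11) = -13
n0 (Vik): max(11, -11, 12, -13) = 12

12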